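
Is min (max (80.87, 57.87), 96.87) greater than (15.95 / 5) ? Yes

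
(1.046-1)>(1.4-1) False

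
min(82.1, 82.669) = 82.1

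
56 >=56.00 True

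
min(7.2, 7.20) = 7.2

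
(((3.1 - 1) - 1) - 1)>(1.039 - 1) True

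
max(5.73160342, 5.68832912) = 5.73160342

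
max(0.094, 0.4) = 0.4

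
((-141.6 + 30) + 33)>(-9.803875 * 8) False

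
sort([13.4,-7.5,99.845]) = [-7.5,13.4,99.845]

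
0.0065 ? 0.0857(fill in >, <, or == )<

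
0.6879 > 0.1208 True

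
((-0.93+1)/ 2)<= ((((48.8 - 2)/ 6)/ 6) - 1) True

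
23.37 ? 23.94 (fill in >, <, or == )<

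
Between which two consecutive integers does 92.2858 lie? 92 and 93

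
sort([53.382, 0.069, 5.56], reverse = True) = [53.382, 5.56, 0.069]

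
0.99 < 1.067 True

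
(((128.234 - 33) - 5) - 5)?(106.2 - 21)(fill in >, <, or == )>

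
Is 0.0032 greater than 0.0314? No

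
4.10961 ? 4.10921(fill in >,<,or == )>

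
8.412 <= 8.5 True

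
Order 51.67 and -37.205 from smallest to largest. -37.205, 51.67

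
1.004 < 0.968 False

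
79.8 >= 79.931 False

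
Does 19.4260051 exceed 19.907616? No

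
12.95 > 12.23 True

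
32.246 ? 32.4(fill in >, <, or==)<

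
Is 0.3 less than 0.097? No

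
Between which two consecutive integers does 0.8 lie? 0 and 1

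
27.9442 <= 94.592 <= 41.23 False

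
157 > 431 False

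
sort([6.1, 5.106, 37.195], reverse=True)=[37.195, 6.1, 5.106]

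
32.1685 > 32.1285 True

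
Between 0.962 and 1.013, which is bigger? 1.013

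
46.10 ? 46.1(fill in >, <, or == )==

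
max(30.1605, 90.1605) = 90.1605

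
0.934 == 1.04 False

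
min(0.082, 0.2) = 0.082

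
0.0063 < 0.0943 True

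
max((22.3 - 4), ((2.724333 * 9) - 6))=18.518997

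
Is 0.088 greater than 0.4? No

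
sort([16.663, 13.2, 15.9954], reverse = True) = [16.663, 15.9954, 13.2]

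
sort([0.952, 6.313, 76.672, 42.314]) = [0.952, 6.313, 42.314, 76.672]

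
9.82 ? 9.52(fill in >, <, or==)>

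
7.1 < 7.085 False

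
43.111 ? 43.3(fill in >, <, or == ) <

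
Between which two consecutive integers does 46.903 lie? 46 and 47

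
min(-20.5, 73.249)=-20.5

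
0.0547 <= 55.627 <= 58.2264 True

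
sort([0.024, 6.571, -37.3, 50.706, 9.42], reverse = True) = [50.706, 9.42, 6.571, 0.024, -37.3]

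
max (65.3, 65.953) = 65.953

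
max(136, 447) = 447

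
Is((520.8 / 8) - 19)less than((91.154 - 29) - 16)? Yes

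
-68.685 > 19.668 False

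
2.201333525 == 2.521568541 False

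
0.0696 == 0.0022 False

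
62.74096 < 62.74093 False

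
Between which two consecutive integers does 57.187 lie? 57 and 58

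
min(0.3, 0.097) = 0.097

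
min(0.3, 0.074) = 0.074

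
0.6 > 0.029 True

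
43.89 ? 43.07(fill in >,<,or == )>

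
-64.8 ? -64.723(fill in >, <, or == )<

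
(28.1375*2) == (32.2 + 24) False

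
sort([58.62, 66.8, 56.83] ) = [56.83, 58.62, 66.8]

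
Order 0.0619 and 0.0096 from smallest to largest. 0.0096, 0.0619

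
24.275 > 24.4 False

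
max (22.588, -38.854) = 22.588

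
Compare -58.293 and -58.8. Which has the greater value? -58.293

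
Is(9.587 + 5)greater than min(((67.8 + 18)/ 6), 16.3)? Yes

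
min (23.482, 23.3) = 23.3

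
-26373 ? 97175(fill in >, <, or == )<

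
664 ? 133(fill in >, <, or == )>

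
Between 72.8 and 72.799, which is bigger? 72.8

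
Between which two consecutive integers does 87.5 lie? 87 and 88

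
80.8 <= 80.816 True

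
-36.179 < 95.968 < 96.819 True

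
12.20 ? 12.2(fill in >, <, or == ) ==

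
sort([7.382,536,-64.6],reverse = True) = [536,7.382,-64.6]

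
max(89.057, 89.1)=89.1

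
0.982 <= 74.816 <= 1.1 False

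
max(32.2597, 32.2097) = 32.2597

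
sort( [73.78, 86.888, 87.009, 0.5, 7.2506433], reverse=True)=[87.009, 86.888, 73.78, 7.2506433, 0.5]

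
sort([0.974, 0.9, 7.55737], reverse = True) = [7.55737, 0.974, 0.9]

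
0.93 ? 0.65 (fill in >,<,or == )>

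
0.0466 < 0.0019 False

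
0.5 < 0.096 False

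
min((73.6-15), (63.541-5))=58.541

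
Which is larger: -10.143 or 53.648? 53.648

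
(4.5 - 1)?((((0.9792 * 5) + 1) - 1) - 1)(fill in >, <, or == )<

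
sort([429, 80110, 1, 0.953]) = [0.953, 1, 429, 80110]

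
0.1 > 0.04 True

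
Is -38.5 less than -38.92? No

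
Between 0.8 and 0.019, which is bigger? 0.8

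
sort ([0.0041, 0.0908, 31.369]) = [0.0041, 0.0908, 31.369]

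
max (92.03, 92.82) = 92.82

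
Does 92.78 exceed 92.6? Yes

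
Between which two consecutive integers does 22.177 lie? 22 and 23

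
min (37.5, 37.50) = 37.5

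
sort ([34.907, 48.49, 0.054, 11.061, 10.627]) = [0.054, 10.627, 11.061, 34.907, 48.49]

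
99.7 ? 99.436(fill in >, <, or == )>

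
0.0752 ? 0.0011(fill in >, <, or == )>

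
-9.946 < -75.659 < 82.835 False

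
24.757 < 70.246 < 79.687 True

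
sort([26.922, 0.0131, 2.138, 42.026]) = [0.0131, 2.138, 26.922, 42.026]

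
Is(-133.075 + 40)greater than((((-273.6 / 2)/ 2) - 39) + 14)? Yes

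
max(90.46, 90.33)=90.46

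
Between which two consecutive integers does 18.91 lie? 18 and 19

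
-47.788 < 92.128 True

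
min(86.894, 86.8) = 86.8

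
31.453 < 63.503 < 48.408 False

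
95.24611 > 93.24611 True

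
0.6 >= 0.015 True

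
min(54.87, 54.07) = 54.07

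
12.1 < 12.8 True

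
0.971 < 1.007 True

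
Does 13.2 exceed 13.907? No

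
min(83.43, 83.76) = 83.43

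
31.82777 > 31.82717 True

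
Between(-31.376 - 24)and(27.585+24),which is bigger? (27.585+24)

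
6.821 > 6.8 True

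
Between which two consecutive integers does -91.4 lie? -92 and -91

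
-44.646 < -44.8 False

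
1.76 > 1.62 True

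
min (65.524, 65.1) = 65.1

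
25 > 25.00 False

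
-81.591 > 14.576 False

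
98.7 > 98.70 False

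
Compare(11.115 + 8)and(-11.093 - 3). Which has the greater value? (11.115 + 8)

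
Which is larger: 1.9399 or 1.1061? 1.9399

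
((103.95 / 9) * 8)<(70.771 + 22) True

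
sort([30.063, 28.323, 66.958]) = [28.323, 30.063, 66.958]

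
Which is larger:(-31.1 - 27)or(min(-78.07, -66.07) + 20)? (min(-78.07, -66.07) + 20)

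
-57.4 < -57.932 False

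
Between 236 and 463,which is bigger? 463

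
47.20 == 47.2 True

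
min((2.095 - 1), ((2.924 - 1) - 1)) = 0.924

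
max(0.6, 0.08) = 0.6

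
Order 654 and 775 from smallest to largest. 654, 775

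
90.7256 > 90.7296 False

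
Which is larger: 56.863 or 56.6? 56.863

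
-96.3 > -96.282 False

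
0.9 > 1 False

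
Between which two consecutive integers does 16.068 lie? 16 and 17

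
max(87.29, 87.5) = 87.5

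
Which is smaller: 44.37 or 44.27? 44.27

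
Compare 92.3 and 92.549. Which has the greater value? 92.549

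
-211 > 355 False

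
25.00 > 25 False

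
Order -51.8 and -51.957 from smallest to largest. -51.957, -51.8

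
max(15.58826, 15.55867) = 15.58826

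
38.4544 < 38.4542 False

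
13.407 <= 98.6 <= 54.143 False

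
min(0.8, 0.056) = 0.056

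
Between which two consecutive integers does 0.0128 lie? 0 and 1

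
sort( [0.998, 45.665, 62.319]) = [0.998, 45.665, 62.319]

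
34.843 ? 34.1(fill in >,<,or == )>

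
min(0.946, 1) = 0.946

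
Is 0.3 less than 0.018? No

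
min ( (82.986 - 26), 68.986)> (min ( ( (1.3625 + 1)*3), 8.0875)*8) True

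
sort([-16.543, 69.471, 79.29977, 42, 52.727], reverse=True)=[79.29977, 69.471, 52.727, 42, -16.543]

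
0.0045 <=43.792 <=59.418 True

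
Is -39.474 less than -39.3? Yes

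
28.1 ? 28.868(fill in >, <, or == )<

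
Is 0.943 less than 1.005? Yes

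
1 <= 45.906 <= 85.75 True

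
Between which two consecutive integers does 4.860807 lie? 4 and 5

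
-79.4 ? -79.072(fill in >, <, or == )<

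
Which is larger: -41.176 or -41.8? -41.176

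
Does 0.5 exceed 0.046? Yes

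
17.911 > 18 False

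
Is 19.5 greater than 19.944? No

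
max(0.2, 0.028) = 0.2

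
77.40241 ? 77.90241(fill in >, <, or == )<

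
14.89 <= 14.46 False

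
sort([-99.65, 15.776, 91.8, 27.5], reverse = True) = [91.8, 27.5, 15.776, -99.65]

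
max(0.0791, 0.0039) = 0.0791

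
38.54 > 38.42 True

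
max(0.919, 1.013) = 1.013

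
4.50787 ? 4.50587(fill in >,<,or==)>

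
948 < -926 False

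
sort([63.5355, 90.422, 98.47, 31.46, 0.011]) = [0.011, 31.46, 63.5355, 90.422, 98.47]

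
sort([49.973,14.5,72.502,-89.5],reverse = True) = [72.502,49.973,14.5,-89.5]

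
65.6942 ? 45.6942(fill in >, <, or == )>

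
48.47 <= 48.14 False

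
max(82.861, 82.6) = 82.861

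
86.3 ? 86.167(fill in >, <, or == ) >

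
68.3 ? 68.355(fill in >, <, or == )<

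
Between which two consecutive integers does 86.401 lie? 86 and 87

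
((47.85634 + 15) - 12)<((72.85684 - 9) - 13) True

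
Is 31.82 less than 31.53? No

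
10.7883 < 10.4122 False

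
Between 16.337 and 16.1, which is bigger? 16.337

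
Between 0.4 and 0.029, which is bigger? 0.4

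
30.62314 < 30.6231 False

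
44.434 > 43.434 True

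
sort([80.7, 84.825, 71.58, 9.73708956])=[9.73708956, 71.58, 80.7, 84.825]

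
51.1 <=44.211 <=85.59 False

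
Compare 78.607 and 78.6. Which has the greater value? 78.607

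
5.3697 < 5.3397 False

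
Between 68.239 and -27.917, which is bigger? 68.239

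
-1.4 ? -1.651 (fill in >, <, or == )>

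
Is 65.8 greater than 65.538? Yes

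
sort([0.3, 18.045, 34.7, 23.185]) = [0.3, 18.045, 23.185, 34.7]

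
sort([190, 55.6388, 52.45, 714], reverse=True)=[714, 190, 55.6388, 52.45]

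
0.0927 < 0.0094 False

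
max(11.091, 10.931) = 11.091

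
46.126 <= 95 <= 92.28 False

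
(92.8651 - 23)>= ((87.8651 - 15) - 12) True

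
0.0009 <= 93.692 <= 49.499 False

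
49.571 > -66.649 True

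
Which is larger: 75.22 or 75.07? 75.22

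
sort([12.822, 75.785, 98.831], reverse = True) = [98.831, 75.785, 12.822]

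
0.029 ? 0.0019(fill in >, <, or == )>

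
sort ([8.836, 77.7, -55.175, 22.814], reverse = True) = [77.7, 22.814, 8.836, -55.175]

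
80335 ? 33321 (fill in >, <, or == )>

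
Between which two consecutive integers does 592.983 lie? 592 and 593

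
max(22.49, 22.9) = 22.9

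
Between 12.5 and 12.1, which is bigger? 12.5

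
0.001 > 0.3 False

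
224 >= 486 False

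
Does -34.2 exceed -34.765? Yes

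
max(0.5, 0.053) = 0.5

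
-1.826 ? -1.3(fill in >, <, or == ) <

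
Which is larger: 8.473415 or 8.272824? 8.473415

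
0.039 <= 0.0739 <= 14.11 True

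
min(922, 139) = 139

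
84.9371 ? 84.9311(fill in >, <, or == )>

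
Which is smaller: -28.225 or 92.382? -28.225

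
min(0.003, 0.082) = 0.003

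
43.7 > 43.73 False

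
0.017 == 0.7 False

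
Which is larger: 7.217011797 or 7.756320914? 7.756320914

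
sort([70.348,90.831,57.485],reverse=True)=[90.831,70.348,57.485]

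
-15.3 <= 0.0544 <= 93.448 True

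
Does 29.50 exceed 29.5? No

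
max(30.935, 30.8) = 30.935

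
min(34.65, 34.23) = 34.23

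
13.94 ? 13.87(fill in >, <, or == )>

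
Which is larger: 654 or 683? 683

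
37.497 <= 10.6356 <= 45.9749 False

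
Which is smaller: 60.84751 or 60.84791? 60.84751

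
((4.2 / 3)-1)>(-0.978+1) True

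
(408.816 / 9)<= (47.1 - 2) False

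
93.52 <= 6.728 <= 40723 False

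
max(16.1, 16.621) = 16.621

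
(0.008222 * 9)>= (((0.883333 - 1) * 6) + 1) False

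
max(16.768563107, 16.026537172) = 16.768563107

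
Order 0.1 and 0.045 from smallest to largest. 0.045, 0.1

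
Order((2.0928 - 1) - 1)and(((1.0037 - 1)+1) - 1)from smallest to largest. (((1.0037 - 1)+1) - 1), ((2.0928 - 1) - 1)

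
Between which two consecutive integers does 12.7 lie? 12 and 13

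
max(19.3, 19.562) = 19.562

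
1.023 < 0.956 False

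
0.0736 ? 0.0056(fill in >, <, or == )>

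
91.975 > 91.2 True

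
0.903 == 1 False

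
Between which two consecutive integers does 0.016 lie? 0 and 1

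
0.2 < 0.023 False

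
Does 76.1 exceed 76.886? No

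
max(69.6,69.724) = 69.724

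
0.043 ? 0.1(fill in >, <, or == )<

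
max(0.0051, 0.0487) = 0.0487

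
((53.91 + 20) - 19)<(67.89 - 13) False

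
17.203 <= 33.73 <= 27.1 False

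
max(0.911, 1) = 1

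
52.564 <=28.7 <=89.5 False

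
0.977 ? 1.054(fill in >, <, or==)<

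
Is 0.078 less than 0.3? Yes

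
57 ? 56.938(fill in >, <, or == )>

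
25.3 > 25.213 True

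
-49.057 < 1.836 True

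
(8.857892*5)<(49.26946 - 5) False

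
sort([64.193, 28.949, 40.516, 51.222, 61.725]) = [28.949, 40.516, 51.222, 61.725, 64.193]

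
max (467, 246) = 467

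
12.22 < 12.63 True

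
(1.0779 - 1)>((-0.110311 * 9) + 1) True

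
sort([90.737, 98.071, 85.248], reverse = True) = [98.071, 90.737, 85.248]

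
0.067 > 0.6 False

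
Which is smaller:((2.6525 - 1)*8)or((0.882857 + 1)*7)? ((0.882857 + 1)*7)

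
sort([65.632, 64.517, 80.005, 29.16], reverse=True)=[80.005, 65.632, 64.517, 29.16]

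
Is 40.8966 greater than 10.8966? Yes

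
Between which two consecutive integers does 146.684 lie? 146 and 147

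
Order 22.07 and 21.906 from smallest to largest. 21.906, 22.07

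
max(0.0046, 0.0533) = 0.0533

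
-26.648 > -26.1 False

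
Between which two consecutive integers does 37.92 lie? 37 and 38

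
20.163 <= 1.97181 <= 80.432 False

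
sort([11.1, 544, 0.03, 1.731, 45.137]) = [0.03, 1.731, 11.1, 45.137, 544]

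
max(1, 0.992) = 1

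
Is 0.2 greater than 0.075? Yes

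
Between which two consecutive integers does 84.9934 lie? 84 and 85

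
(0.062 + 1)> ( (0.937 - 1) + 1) True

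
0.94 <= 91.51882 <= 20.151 False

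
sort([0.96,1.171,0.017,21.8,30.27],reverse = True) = [30.27,21.8,1.171,0.96,0.017]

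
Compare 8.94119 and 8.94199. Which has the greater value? 8.94199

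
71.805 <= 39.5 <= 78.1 False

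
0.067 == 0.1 False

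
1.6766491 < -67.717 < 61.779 False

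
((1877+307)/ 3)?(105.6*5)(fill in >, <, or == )>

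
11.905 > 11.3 True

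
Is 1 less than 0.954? No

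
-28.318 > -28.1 False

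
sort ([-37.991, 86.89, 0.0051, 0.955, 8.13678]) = [-37.991, 0.0051, 0.955, 8.13678, 86.89]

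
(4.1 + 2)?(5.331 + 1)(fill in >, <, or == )<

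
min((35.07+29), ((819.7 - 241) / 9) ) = 64.07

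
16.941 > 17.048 False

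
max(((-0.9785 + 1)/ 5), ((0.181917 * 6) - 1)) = 0.091502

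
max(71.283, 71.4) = 71.4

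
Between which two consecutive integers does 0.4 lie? 0 and 1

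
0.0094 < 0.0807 True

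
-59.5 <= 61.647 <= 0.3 False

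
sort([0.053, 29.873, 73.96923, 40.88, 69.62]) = [0.053, 29.873, 40.88, 69.62, 73.96923]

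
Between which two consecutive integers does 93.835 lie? 93 and 94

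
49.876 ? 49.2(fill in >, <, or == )>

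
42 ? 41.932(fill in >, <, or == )>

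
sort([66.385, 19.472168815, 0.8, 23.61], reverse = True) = [66.385, 23.61, 19.472168815, 0.8]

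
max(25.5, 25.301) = 25.5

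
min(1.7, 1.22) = 1.22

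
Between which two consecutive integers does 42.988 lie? 42 and 43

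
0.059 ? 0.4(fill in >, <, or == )<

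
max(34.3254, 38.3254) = 38.3254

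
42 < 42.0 False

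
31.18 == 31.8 False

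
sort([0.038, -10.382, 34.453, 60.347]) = [-10.382, 0.038, 34.453, 60.347]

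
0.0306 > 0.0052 True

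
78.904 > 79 False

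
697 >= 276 True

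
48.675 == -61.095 False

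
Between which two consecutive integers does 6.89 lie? 6 and 7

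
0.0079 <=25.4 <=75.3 True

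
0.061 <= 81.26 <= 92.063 True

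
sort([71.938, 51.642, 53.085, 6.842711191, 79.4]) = [6.842711191, 51.642, 53.085, 71.938, 79.4]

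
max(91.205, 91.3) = 91.3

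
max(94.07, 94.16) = 94.16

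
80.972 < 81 True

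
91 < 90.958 False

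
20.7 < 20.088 False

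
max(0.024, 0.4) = 0.4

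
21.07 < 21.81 True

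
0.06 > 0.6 False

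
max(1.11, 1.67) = 1.67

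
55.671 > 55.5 True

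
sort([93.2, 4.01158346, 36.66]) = [4.01158346, 36.66, 93.2]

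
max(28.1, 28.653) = 28.653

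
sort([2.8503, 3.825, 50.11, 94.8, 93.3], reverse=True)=[94.8, 93.3, 50.11, 3.825, 2.8503]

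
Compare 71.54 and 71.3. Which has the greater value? 71.54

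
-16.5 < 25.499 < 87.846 True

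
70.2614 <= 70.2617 True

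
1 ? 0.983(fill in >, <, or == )>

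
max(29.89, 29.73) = 29.89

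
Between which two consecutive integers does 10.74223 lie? 10 and 11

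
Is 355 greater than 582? No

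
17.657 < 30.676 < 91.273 True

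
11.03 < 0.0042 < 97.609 False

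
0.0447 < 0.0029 False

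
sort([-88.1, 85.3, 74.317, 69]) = [-88.1, 69, 74.317, 85.3]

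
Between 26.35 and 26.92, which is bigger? 26.92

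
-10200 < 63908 True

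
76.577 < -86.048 False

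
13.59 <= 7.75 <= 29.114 False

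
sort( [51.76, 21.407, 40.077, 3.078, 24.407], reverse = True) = [51.76, 40.077, 24.407, 21.407, 3.078]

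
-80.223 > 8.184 False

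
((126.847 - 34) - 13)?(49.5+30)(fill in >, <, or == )>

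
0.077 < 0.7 True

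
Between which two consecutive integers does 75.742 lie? 75 and 76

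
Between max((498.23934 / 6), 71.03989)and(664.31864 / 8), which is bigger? max((498.23934 / 6), 71.03989)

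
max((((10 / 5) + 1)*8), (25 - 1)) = 24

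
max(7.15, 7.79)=7.79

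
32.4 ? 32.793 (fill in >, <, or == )<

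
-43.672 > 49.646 False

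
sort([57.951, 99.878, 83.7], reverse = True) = [99.878, 83.7, 57.951]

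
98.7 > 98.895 False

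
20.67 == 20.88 False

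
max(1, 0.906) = 1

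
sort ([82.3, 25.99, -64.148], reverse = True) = [82.3, 25.99, -64.148]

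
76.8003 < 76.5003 False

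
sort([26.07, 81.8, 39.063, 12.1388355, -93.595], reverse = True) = [81.8, 39.063, 26.07, 12.1388355, -93.595]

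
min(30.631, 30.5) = 30.5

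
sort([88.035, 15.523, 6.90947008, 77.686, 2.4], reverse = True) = [88.035, 77.686, 15.523, 6.90947008, 2.4]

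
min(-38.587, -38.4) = -38.587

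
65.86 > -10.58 True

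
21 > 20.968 True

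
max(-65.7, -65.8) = -65.7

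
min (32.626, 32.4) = 32.4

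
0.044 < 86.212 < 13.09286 False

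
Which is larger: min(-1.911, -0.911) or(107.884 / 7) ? (107.884 / 7)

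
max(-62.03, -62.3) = -62.03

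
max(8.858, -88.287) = 8.858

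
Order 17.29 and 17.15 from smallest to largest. 17.15, 17.29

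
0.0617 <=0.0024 False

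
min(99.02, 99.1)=99.02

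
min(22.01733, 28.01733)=22.01733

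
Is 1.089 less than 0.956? No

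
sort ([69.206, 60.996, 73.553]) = [60.996, 69.206, 73.553]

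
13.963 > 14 False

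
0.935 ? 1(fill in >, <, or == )<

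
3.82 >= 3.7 True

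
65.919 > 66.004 False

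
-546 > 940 False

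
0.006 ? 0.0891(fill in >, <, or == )<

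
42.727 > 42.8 False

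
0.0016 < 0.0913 True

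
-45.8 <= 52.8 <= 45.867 False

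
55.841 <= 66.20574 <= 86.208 True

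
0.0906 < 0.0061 False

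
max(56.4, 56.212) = 56.4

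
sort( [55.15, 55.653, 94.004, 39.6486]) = [39.6486, 55.15, 55.653, 94.004]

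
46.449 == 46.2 False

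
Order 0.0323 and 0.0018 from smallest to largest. 0.0018,0.0323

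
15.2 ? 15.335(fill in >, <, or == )<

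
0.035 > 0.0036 True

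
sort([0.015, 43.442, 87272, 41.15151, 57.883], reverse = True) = [87272, 57.883, 43.442, 41.15151, 0.015]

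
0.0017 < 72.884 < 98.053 True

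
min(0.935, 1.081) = 0.935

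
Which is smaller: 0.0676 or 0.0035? 0.0035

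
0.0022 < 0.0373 True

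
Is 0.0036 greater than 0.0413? No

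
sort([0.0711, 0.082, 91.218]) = [0.0711, 0.082, 91.218]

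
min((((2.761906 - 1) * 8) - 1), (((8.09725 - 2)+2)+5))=13.095248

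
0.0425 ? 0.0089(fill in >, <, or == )>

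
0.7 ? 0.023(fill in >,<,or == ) >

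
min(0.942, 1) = 0.942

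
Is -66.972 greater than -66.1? No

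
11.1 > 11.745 False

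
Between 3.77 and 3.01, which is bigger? 3.77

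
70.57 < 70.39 False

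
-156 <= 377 True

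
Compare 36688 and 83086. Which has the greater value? 83086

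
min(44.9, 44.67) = 44.67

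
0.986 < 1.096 True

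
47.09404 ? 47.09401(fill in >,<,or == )>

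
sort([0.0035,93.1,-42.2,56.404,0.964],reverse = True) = [93.1,56.404,0.964,0.0035,-42.2]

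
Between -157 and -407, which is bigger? -157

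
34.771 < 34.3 False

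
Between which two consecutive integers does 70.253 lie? 70 and 71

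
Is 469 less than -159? No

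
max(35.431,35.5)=35.5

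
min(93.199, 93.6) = 93.199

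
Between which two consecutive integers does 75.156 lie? 75 and 76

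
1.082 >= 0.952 True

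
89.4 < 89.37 False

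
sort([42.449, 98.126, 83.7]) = [42.449, 83.7, 98.126]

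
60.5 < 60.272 False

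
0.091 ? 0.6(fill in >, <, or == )<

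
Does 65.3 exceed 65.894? No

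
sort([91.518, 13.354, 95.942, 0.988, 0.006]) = [0.006, 0.988, 13.354, 91.518, 95.942]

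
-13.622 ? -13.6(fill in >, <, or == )<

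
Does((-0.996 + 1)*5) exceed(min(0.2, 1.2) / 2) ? No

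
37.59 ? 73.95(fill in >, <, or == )<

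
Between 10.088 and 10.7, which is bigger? 10.7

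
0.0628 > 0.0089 True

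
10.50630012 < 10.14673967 False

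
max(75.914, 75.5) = 75.914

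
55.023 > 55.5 False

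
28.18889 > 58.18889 False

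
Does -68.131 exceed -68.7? Yes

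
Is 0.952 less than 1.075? Yes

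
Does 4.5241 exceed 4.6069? No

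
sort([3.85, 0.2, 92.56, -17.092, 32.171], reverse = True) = [92.56, 32.171, 3.85, 0.2, -17.092]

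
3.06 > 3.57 False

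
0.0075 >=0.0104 False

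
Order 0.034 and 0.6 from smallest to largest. 0.034, 0.6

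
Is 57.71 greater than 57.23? Yes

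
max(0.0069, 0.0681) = 0.0681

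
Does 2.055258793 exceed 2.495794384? No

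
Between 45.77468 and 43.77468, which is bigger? 45.77468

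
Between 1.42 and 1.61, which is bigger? 1.61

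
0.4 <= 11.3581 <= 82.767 True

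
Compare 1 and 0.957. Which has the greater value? 1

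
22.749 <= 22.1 False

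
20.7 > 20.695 True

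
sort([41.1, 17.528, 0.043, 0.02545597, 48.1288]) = [0.02545597, 0.043, 17.528, 41.1, 48.1288]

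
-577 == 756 False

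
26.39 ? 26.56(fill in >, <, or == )<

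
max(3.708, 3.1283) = 3.708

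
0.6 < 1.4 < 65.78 True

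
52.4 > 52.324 True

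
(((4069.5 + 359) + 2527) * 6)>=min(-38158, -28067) True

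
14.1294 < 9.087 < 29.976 False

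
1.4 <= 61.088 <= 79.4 True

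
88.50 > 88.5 False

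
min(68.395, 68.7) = 68.395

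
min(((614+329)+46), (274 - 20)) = 254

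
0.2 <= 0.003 False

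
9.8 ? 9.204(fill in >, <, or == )>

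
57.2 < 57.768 True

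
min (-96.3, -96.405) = -96.405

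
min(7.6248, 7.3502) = 7.3502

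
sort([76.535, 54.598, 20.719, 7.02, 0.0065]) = [0.0065, 7.02, 20.719, 54.598, 76.535]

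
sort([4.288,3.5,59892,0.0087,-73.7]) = [-73.7,0.0087,3.5,4.288,59892]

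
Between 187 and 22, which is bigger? 187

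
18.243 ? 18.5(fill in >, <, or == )<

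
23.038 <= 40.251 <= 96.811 True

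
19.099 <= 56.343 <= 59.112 True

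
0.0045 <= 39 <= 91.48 True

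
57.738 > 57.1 True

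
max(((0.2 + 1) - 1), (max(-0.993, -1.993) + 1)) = 0.2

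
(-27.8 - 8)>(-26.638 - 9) False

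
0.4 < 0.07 False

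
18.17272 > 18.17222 True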